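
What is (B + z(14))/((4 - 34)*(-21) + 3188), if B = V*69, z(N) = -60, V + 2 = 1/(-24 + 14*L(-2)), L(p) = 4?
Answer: -6267/122176 ≈ -0.051295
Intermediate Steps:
V = -63/32 (V = -2 + 1/(-24 + 14*4) = -2 + 1/(-24 + 56) = -2 + 1/32 = -63/32 ≈ -1.9688)
B = -4347/32 (B = -63/32*69 = -4347/32 ≈ -135.84)
(B + z(14))/((4 - 34)*(-21) + 3188) = (-4347/32 - 60)/((4 - 34)*(-21) + 3188) = -6267/(32*(-30*(-21) + 3188)) = -6267/(32*(630 + 3188)) = -6267/32/3818 = -6267/32*1/3818 = -6267/122176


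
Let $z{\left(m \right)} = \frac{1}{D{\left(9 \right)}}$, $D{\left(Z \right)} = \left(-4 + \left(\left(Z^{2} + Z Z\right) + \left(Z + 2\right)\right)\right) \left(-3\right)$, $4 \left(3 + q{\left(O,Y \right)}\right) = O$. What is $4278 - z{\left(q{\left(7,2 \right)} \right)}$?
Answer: $\frac{2168947}{507} \approx 4278.0$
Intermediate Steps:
$q{\left(O,Y \right)} = -3 + \frac{O}{4}$
$D{\left(Z \right)} = 6 - 6 Z^{2} - 3 Z$ ($D{\left(Z \right)} = \left(-4 + \left(\left(Z^{2} + Z^{2}\right) + \left(2 + Z\right)\right)\right) \left(-3\right) = \left(-4 + \left(2 Z^{2} + \left(2 + Z\right)\right)\right) \left(-3\right) = \left(-4 + \left(2 + Z + 2 Z^{2}\right)\right) \left(-3\right) = \left(-2 + Z + 2 Z^{2}\right) \left(-3\right) = 6 - 6 Z^{2} - 3 Z$)
$z{\left(m \right)} = - \frac{1}{507}$ ($z{\left(m \right)} = \frac{1}{6 - 6 \cdot 9^{2} - 27} = \frac{1}{6 - 486 - 27} = \frac{1}{-507} = - \frac{1}{507}$)
$4278 - z{\left(q{\left(7,2 \right)} \right)} = 4278 - - \frac{1}{507} = 4278 + \frac{1}{507} = \frac{2168947}{507}$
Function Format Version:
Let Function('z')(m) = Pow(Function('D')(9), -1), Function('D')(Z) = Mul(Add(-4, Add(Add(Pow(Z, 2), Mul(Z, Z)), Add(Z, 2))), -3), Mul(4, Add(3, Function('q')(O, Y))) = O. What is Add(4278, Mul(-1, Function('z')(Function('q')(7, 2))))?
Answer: Rational(2168947, 507) ≈ 4278.0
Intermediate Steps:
Function('q')(O, Y) = Add(-3, Mul(Rational(1, 4), O))
Function('D')(Z) = Add(6, Mul(-6, Pow(Z, 2)), Mul(-3, Z)) (Function('D')(Z) = Mul(Add(-4, Add(Add(Pow(Z, 2), Pow(Z, 2)), Add(2, Z))), -3) = Mul(Add(-4, Add(Mul(2, Pow(Z, 2)), Add(2, Z))), -3) = Mul(Add(-4, Add(2, Z, Mul(2, Pow(Z, 2)))), -3) = Mul(Add(-2, Z, Mul(2, Pow(Z, 2))), -3) = Add(6, Mul(-6, Pow(Z, 2)), Mul(-3, Z)))
Function('z')(m) = Rational(-1, 507) (Function('z')(m) = Pow(Add(6, Mul(-6, Pow(9, 2)), Mul(-3, 9)), -1) = Pow(Add(6, Mul(-6, 81), -27), -1) = Pow(Add(6, -486, -27), -1) = Pow(-507, -1) = Rational(-1, 507))
Add(4278, Mul(-1, Function('z')(Function('q')(7, 2)))) = Add(4278, Mul(-1, Rational(-1, 507))) = Add(4278, Rational(1, 507)) = Rational(2168947, 507)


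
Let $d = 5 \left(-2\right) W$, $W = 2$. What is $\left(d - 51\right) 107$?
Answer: $-7597$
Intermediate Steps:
$d = -20$ ($d = 5 \left(-2\right) 2 = \left(-10\right) 2 = -20$)
$\left(d - 51\right) 107 = \left(-20 - 51\right) 107 = \left(-71\right) 107 = -7597$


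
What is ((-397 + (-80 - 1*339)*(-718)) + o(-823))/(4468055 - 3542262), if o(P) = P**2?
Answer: 977774/925793 ≈ 1.0561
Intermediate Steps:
((-397 + (-80 - 1*339)*(-718)) + o(-823))/(4468055 - 3542262) = ((-397 + (-80 - 1*339)*(-718)) + (-823)**2)/(4468055 - 3542262) = ((-397 + (-80 - 339)*(-718)) + 677329)/925793 = ((-397 - 419*(-718)) + 677329)*(1/925793) = ((-397 + 300842) + 677329)*(1/925793) = (300445 + 677329)*(1/925793) = 977774*(1/925793) = 977774/925793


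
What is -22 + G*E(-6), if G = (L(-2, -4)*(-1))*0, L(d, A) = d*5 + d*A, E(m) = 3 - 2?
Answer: -22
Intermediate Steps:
E(m) = 1
L(d, A) = 5*d + A*d
G = 0 (G = (-2*(5 - 4)*(-1))*0 = (-2*1*(-1))*0 = -2*(-1)*0 = 2*0 = 0)
-22 + G*E(-6) = -22 + 0*1 = -22 + 0 = -22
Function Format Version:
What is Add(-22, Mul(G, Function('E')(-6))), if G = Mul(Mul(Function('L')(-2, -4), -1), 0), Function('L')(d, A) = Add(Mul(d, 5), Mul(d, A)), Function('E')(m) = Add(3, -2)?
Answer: -22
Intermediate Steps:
Function('E')(m) = 1
Function('L')(d, A) = Add(Mul(5, d), Mul(A, d))
G = 0 (G = Mul(Mul(Mul(-2, Add(5, -4)), -1), 0) = Mul(Mul(Mul(-2, 1), -1), 0) = Mul(Mul(-2, -1), 0) = Mul(2, 0) = 0)
Add(-22, Mul(G, Function('E')(-6))) = Add(-22, Mul(0, 1)) = Add(-22, 0) = -22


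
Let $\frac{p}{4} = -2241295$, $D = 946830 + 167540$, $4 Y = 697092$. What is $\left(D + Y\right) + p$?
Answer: $-7676537$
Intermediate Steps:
$Y = 174273$ ($Y = \frac{1}{4} \cdot 697092 = 174273$)
$D = 1114370$
$p = -8965180$ ($p = 4 \left(-2241295\right) = -8965180$)
$\left(D + Y\right) + p = \left(1114370 + 174273\right) - 8965180 = 1288643 - 8965180 = -7676537$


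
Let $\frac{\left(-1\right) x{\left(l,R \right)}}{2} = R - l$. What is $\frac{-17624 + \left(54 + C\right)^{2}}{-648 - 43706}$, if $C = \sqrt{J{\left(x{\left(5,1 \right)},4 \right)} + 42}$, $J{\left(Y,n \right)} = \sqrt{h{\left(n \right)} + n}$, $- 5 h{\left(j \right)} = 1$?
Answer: $\frac{8812}{22177} - \frac{\left(270 + \sqrt{5} \sqrt{210 + \sqrt{95}}\right)^{2}}{1108850} \approx 0.31447$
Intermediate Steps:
$h{\left(j \right)} = - \frac{1}{5}$ ($h{\left(j \right)} = \left(- \frac{1}{5}\right) 1 = - \frac{1}{5}$)
$x{\left(l,R \right)} = - 2 R + 2 l$ ($x{\left(l,R \right)} = - 2 \left(R - l\right) = - 2 R + 2 l$)
$J{\left(Y,n \right)} = \sqrt{- \frac{1}{5} + n}$
$C = \sqrt{42 + \frac{\sqrt{95}}{5}}$ ($C = \sqrt{\frac{\sqrt{-5 + 25 \cdot 4}}{5} + 42} = \sqrt{\frac{\sqrt{-5 + 100}}{5} + 42} = \sqrt{\frac{\sqrt{95}}{5} + 42} = \sqrt{42 + \frac{\sqrt{95}}{5}} \approx 6.6294$)
$\frac{-17624 + \left(54 + C\right)^{2}}{-648 - 43706} = \frac{-17624 + \left(54 + \frac{\sqrt{1050 + 5 \sqrt{95}}}{5}\right)^{2}}{-648 - 43706} = \frac{-17624 + \left(54 + \frac{\sqrt{1050 + 5 \sqrt{95}}}{5}\right)^{2}}{-44354} = \left(-17624 + \left(54 + \frac{\sqrt{1050 + 5 \sqrt{95}}}{5}\right)^{2}\right) \left(- \frac{1}{44354}\right) = \frac{8812}{22177} - \frac{\left(54 + \frac{\sqrt{1050 + 5 \sqrt{95}}}{5}\right)^{2}}{44354}$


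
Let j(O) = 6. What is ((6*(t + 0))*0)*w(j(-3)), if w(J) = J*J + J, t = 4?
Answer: 0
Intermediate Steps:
w(J) = J + J**2 (w(J) = J**2 + J = J + J**2)
((6*(t + 0))*0)*w(j(-3)) = ((6*(4 + 0))*0)*(6*(1 + 6)) = ((6*4)*0)*(6*7) = (24*0)*42 = 0*42 = 0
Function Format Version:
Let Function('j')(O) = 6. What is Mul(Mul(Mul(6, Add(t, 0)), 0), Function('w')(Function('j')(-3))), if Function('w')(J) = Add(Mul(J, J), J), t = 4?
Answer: 0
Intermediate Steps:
Function('w')(J) = Add(J, Pow(J, 2)) (Function('w')(J) = Add(Pow(J, 2), J) = Add(J, Pow(J, 2)))
Mul(Mul(Mul(6, Add(t, 0)), 0), Function('w')(Function('j')(-3))) = Mul(Mul(Mul(6, Add(4, 0)), 0), Mul(6, Add(1, 6))) = Mul(Mul(Mul(6, 4), 0), Mul(6, 7)) = Mul(Mul(24, 0), 42) = Mul(0, 42) = 0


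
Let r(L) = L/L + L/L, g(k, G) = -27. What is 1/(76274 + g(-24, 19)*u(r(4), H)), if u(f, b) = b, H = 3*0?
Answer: 1/76274 ≈ 1.3111e-5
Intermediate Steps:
H = 0
r(L) = 2 (r(L) = 1 + 1 = 2)
1/(76274 + g(-24, 19)*u(r(4), H)) = 1/(76274 - 27*0) = 1/(76274 + 0) = 1/76274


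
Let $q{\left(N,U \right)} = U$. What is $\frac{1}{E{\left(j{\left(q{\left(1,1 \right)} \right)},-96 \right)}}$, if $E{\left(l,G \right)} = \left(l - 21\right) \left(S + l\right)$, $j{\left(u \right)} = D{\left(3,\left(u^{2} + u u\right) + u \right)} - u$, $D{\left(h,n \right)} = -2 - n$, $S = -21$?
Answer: $\frac{1}{729} \approx 0.0013717$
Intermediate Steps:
$j{\left(u \right)} = -2 - 2 u - 2 u^{2}$ ($j{\left(u \right)} = \left(-2 - \left(\left(u^{2} + u u\right) + u\right)\right) - u = \left(-2 - \left(\left(u^{2} + u^{2}\right) + u\right)\right) - u = \left(-2 - \left(2 u^{2} + u\right)\right) - u = \left(-2 - \left(u + 2 u^{2}\right)\right) - u = \left(-2 - u - 2 u^{2}\right) - u = -2 - 2 u - 2 u^{2}$)
$E{\left(l,G \right)} = \left(-21 + l\right)^{2}$ ($E{\left(l,G \right)} = \left(l - 21\right) \left(-21 + l\right) = \left(-21 + l\right) \left(-21 + l\right) = \left(-21 + l\right)^{2}$)
$\frac{1}{E{\left(j{\left(q{\left(1,1 \right)} \right)},-96 \right)}} = \frac{1}{441 + \left(-2 - 2 - 2 \cdot 1^{2}\right)^{2} - 42 \left(-2 - 2 - 2 \cdot 1^{2}\right)} = \frac{1}{441 + \left(-2 - 2 - 2\right)^{2} - 42 \left(-2 - 2 - 2\right)} = \frac{1}{441 + \left(-6\right)^{2} - -252} = \frac{1}{441 + 36 + 252} = \frac{1}{729}$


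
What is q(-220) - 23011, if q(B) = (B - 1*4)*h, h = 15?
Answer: -26371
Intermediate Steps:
q(B) = -60 + 15*B (q(B) = (B - 1*4)*15 = (B - 4)*15 = (-4 + B)*15 = -60 + 15*B)
q(-220) - 23011 = (-60 + 15*(-220)) - 23011 = (-60 - 3300) - 23011 = -3360 - 23011 = -26371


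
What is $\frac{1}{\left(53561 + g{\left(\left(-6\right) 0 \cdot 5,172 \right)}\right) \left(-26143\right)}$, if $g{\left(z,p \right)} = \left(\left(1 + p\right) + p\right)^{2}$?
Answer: $- \frac{1}{4511915798} \approx -2.2164 \cdot 10^{-10}$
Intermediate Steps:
$g{\left(z,p \right)} = \left(1 + 2 p\right)^{2}$
$\frac{1}{\left(53561 + g{\left(\left(-6\right) 0 \cdot 5,172 \right)}\right) \left(-26143\right)} = \frac{1}{\left(53561 + \left(1 + 2 \cdot 172\right)^{2}\right) \left(-26143\right)} = \frac{1}{53561 + \left(1 + 344\right)^{2}} \left(- \frac{1}{26143}\right) = \frac{1}{53561 + 345^{2}} \left(- \frac{1}{26143}\right) = \frac{1}{53561 + 119025} \left(- \frac{1}{26143}\right) = \frac{1}{172586} \left(- \frac{1}{26143}\right) = - \frac{1}{4511915798}$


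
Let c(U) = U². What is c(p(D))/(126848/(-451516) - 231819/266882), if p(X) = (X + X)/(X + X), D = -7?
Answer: -4303624754/4947265555 ≈ -0.86990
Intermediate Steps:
p(X) = 1 (p(X) = (2*X)/((2*X)) = (2*X)*(1/(2*X)) = 1)
c(p(D))/(126848/(-451516) - 231819/266882) = 1²/(126848/(-451516) - 231819/266882) = 1/(126848*(-1/451516) - 231819*1/266882) = 1/(-31712/112879 - 33117/38126) = 1/(-4947265555/4303624754) = 1*(-4303624754/4947265555) = -4303624754/4947265555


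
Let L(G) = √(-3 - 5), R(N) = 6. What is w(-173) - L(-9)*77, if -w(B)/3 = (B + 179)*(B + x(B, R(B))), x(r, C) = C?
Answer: 3006 - 154*I*√2 ≈ 3006.0 - 217.79*I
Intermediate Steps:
L(G) = 2*I*√2 (L(G) = √(-8) = 2*I*√2)
w(B) = -3*(6 + B)*(179 + B) (w(B) = -3*(B + 179)*(B + 6) = -3*(179 + B)*(6 + B) = -3*(6 + B)*(179 + B))
w(-173) - L(-9)*77 = (-3222 - 555*(-173) - 3*(-173)²) - 2*I*√2*77 = (-3222 + 96015 - 3*29929) - 154*I*√2 = (-3222 + 96015 - 89787) - 154*I*√2 = 3006 - 154*I*√2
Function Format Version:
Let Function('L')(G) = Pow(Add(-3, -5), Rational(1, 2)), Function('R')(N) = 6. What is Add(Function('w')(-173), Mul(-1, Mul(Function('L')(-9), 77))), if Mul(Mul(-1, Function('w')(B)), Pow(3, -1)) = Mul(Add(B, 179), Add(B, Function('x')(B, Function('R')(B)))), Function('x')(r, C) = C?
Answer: Add(3006, Mul(-154, I, Pow(2, Rational(1, 2)))) ≈ Add(3006.0, Mul(-217.79, I))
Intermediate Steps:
Function('L')(G) = Mul(2, I, Pow(2, Rational(1, 2))) (Function('L')(G) = Pow(-8, Rational(1, 2)) = Mul(2, I, Pow(2, Rational(1, 2))))
Function('w')(B) = Mul(-3, Add(6, B), Add(179, B)) (Function('w')(B) = Mul(-3, Mul(Add(B, 179), Add(B, 6))) = Mul(-3, Mul(Add(179, B), Add(6, B))) = Mul(-3, Mul(Add(6, B), Add(179, B))) = Mul(-3, Add(6, B), Add(179, B)))
Add(Function('w')(-173), Mul(-1, Mul(Function('L')(-9), 77))) = Add(Add(-3222, Mul(-555, -173), Mul(-3, Pow(-173, 2))), Mul(-1, Mul(Mul(2, I, Pow(2, Rational(1, 2))), 77))) = Add(Add(-3222, 96015, Mul(-3, 29929)), Mul(-1, Mul(154, I, Pow(2, Rational(1, 2))))) = Add(Add(-3222, 96015, -89787), Mul(-154, I, Pow(2, Rational(1, 2)))) = Add(3006, Mul(-154, I, Pow(2, Rational(1, 2))))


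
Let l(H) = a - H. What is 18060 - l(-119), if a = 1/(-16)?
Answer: 287057/16 ≈ 17941.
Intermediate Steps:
a = -1/16 ≈ -0.062500
l(H) = -1/16 - H
18060 - l(-119) = 18060 - (-1/16 - 1*(-119)) = 18060 - (-1/16 + 119) = 18060 - 1*1903/16 = 18060 - 1903/16 = 287057/16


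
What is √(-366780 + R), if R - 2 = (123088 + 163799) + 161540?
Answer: √81649 ≈ 285.74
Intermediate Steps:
R = 448429 (R = 2 + ((123088 + 163799) + 161540) = 2 + (286887 + 161540) = 2 + 448427 = 448429)
√(-366780 + R) = √(-366780 + 448429) = √81649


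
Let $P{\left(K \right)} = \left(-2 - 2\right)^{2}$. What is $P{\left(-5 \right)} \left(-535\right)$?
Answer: $-8560$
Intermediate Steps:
$P{\left(K \right)} = 16$ ($P{\left(K \right)} = \left(-4\right)^{2} = 16$)
$P{\left(-5 \right)} \left(-535\right) = 16 \left(-535\right) = -8560$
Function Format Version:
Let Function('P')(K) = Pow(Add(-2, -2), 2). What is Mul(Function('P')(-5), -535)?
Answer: -8560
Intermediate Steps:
Function('P')(K) = 16 (Function('P')(K) = Pow(-4, 2) = 16)
Mul(Function('P')(-5), -535) = Mul(16, -535) = -8560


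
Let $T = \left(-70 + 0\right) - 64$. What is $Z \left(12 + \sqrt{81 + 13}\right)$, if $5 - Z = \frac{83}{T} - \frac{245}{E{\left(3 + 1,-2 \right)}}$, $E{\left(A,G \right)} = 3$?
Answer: $\frac{70178}{67} + \frac{35089 \sqrt{94}}{402} \approx 1893.7$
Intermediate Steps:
$T = -134$ ($T = -70 - 64 = -134$)
$Z = \frac{35089}{402}$ ($Z = 5 - \left(\frac{83}{-134} - \frac{245}{3}\right) = 5 - \left(83 \left(- \frac{1}{134}\right) - \frac{245}{3}\right) = 5 - \left(- \frac{83}{134} - \frac{245}{3}\right) = 5 - - \frac{33079}{402} = 5 + \frac{33079}{402} = \frac{35089}{402} \approx 87.286$)
$Z \left(12 + \sqrt{81 + 13}\right) = \frac{35089 \left(12 + \sqrt{81 + 13}\right)}{402} = \frac{35089 \left(12 + \sqrt{94}\right)}{402} = \frac{70178}{67} + \frac{35089 \sqrt{94}}{402}$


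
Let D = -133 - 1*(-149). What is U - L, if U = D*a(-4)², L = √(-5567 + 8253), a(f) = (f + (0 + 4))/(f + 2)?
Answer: -√2686 ≈ -51.827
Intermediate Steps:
a(f) = (4 + f)/(2 + f) (a(f) = (f + 4)/(2 + f) = (4 + f)/(2 + f))
L = √2686 ≈ 51.827
D = 16 (D = -133 + 149 = 16)
U = 0 (U = 16*((4 - 4)/(2 - 4))² = 16*(0/(-2))² = 16*(-½*0)² = 16*0² = 16*0 = 0)
U - L = 0 - √2686 = -√2686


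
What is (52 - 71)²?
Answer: 361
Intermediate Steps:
(52 - 71)² = (-19)² = 361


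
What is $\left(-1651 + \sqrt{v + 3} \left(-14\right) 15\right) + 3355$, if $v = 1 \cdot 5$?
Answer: $1704 - 420 \sqrt{2} \approx 1110.0$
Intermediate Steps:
$v = 5$
$\left(-1651 + \sqrt{v + 3} \left(-14\right) 15\right) + 3355 = \left(-1651 + \sqrt{5 + 3} \left(-14\right) 15\right) + 3355 = \left(-1651 + \sqrt{8} \left(-14\right) 15\right) + 3355 = \left(-1651 + 2 \sqrt{2} \left(-14\right) 15\right) + 3355 = \left(-1651 + - 28 \sqrt{2} \cdot 15\right) + 3355 = \left(-1651 - 420 \sqrt{2}\right) + 3355 = 1704 - 420 \sqrt{2}$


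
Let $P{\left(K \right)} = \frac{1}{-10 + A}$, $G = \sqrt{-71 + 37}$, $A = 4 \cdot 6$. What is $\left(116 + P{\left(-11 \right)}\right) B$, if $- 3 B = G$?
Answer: $- \frac{1625 i \sqrt{34}}{42} \approx - 225.6 i$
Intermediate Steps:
$A = 24$
$G = i \sqrt{34}$ ($G = \sqrt{-34} = i \sqrt{34} \approx 5.8309 i$)
$B = - \frac{i \sqrt{34}}{3} \approx - 1.9437 i$
$P{\left(K \right)} = \frac{1}{14}$ ($P{\left(K \right)} = \frac{1}{-10 + 24} = \frac{1}{14}$)
$\left(116 + P{\left(-11 \right)}\right) B = \left(116 + \frac{1}{14}\right) \left(- \frac{i \sqrt{34}}{3}\right) = \frac{1625 \left(- \frac{i \sqrt{34}}{3}\right)}{14} = - \frac{1625 i \sqrt{34}}{42}$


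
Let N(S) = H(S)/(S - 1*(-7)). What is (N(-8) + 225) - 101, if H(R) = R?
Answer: 132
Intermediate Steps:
N(S) = S/(7 + S) (N(S) = S/(S - 1*(-7)) = S/(S + 7) = S/(7 + S))
(N(-8) + 225) - 101 = (-8/(7 - 8) + 225) - 101 = (-8/(-1) + 225) - 101 = (-8*(-1) + 225) - 101 = (8 + 225) - 101 = 233 - 101 = 132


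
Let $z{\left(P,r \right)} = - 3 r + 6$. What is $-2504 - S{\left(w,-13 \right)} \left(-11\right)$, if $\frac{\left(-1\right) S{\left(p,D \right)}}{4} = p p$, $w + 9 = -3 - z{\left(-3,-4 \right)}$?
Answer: $-42104$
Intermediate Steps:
$z{\left(P,r \right)} = 6 - 3 r$
$w = -30$ ($w = -9 - \left(9 + 12\right) = -9 - 21 = -30$)
$S{\left(p,D \right)} = - 4 p^{2}$ ($S{\left(p,D \right)} = - 4 p p = - 4 p^{2}$)
$-2504 - S{\left(w,-13 \right)} \left(-11\right) = -2504 - - 4 \left(-30\right)^{2} \left(-11\right) = -2504 - \left(-4\right) 900 \left(-11\right) = -2504 - \left(-3600\right) \left(-11\right) = -2504 - 39600 = -42104$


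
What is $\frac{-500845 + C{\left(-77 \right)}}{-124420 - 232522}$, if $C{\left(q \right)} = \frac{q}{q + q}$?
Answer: $\frac{1001689}{713884} \approx 1.4032$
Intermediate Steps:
$C{\left(q \right)} = \frac{1}{2}$ ($C{\left(q \right)} = \frac{q}{2 q} = \frac{1}{2 q} q = \frac{1}{2}$)
$\frac{-500845 + C{\left(-77 \right)}}{-124420 - 232522} = \frac{-500845 + \frac{1}{2}}{-124420 - 232522} = - \frac{1001689}{2 \left(-356942\right)} = \left(- \frac{1001689}{2}\right) \left(- \frac{1}{356942}\right) = \frac{1001689}{713884}$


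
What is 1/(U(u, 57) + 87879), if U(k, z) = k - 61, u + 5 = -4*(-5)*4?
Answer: 1/87893 ≈ 1.1377e-5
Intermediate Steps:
u = 75 (u = -5 - 4*(-5)*4 = -5 + 20*4 = -5 + 80 = 75)
U(k, z) = -61 + k
1/(U(u, 57) + 87879) = 1/((-61 + 75) + 87879) = 1/(14 + 87879) = 1/87893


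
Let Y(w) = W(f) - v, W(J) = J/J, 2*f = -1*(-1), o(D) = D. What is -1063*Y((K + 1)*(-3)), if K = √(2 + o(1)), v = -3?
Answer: -4252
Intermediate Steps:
f = ½ (f = (-1*(-1))/2 = (½)*1 = ½ ≈ 0.50000)
K = √3 (K = √(2 + 1) = √3 ≈ 1.7320)
W(J) = 1
Y(w) = 4 (Y(w) = 1 - 1*(-3) = 1 + 3 = 4)
-1063*Y((K + 1)*(-3)) = -1063*4 = -4252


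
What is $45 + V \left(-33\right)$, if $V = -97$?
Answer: $3246$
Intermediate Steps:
$45 + V \left(-33\right) = 45 - -3201 = 45 + 3201 = 3246$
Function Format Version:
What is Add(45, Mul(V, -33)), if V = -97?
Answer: 3246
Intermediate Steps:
Add(45, Mul(V, -33)) = Add(45, Mul(-97, -33)) = Add(45, 3201) = 3246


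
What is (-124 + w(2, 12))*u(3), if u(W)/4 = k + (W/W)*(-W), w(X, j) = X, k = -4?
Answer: 3416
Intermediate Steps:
u(W) = -16 - 4*W (u(W) = 4*(-4 + (W/W)*(-W)) = 4*(-4 + 1*(-W)) = 4*(-4 - W) = -16 - 4*W)
(-124 + w(2, 12))*u(3) = (-124 + 2)*(-16 - 4*3) = -122*(-16 - 12) = -122*(-28) = 3416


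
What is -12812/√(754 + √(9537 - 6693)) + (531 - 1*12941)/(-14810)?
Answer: 1241/1481 - 6406*√2/√(377 + 3*√79) ≈ -450.07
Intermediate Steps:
-12812/√(754 + √(9537 - 6693)) + (531 - 1*12941)/(-14810) = -12812/√(754 + √2844) + (531 - 12941)*(-1/14810) = -12812/√(754 + 6*√79) - 12410*(-1/14810) = -12812/√(754 + 6*√79) + 1241/1481 = 1241/1481 - 12812/√(754 + 6*√79)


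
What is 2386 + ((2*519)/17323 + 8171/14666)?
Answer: 606341825089/254059118 ≈ 2386.6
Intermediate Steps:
2386 + ((2*519)/17323 + 8171/14666) = 2386 + (1038*(1/17323) + 8171*(1/14666)) = 2386 + (1038/17323 + 8171/14666) = 2386 + 156769541/254059118 = 606341825089/254059118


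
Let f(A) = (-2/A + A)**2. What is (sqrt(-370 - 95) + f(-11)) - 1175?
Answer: -128014/121 + I*sqrt(465) ≈ -1058.0 + 21.564*I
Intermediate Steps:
f(A) = (A - 2/A)**2
(sqrt(-370 - 95) + f(-11)) - 1175 = (sqrt(-370 - 95) + (-2 + (-11)**2)**2/(-11)**2) - 1175 = (sqrt(-465) + (-2 + 121)**2/121) - 1175 = (I*sqrt(465) + (1/121)*119**2) - 1175 = (I*sqrt(465) + (1/121)*14161) - 1175 = (I*sqrt(465) + 14161/121) - 1175 = (14161/121 + I*sqrt(465)) - 1175 = -128014/121 + I*sqrt(465)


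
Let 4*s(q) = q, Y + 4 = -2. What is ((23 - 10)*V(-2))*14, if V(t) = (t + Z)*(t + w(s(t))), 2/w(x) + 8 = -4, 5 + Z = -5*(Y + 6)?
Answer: 8281/3 ≈ 2760.3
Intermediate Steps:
Y = -6 (Y = -4 - 2 = -6)
s(q) = q/4
Z = -5 (Z = -5 - 5*(-6 + 6) = -5 - 5*0 = -5 + 0 = -5)
w(x) = -⅙ (w(x) = 2/(-8 - 4) = 2/(-12) = 2*(-1/12) = -⅙)
V(t) = (-5 + t)*(-⅙ + t) (V(t) = (t - 5)*(t - ⅙) = (-5 + t)*(-⅙ + t))
((23 - 10)*V(-2))*14 = ((23 - 10)*(⅚ + (-2)² - 31/6*(-2)))*14 = (13*(⅚ + 4 + 31/3))*14 = (13*(91/6))*14 = (1183/6)*14 = 8281/3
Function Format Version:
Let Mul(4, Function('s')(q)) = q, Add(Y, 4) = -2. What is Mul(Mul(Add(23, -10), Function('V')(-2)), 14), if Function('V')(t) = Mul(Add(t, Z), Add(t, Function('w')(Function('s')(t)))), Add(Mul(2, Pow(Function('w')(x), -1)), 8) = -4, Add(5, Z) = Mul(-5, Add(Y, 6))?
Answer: Rational(8281, 3) ≈ 2760.3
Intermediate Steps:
Y = -6 (Y = Add(-4, -2) = -6)
Function('s')(q) = Mul(Rational(1, 4), q)
Z = -5 (Z = Add(-5, Mul(-5, Add(-6, 6))) = Add(-5, Mul(-5, 0)) = Add(-5, 0) = -5)
Function('w')(x) = Rational(-1, 6) (Function('w')(x) = Mul(2, Pow(Add(-8, -4), -1)) = Mul(2, Pow(-12, -1)) = Mul(2, Rational(-1, 12)) = Rational(-1, 6))
Function('V')(t) = Mul(Add(-5, t), Add(Rational(-1, 6), t)) (Function('V')(t) = Mul(Add(t, -5), Add(t, Rational(-1, 6))) = Mul(Add(-5, t), Add(Rational(-1, 6), t)))
Mul(Mul(Add(23, -10), Function('V')(-2)), 14) = Mul(Mul(Add(23, -10), Add(Rational(5, 6), Pow(-2, 2), Mul(Rational(-31, 6), -2))), 14) = Mul(Mul(13, Add(Rational(5, 6), 4, Rational(31, 3))), 14) = Mul(Mul(13, Rational(91, 6)), 14) = Mul(Rational(1183, 6), 14) = Rational(8281, 3)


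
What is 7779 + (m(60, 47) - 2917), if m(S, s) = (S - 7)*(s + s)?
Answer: 9844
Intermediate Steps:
m(S, s) = 2*s*(-7 + S) (m(S, s) = (-7 + S)*(2*s) = 2*s*(-7 + S))
7779 + (m(60, 47) - 2917) = 7779 + (2*47*(-7 + 60) - 2917) = 7779 + (2*47*53 - 2917) = 7779 + (4982 - 2917) = 7779 + 2065 = 9844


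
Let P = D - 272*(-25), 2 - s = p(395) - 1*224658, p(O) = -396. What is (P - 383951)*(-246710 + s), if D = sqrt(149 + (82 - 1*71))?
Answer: 8166827754 - 86616*sqrt(10) ≈ 8.1666e+9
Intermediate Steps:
D = 4*sqrt(10) (D = sqrt(149 + (82 - 71)) = sqrt(149 + 11) = sqrt(160) = 4*sqrt(10) ≈ 12.649)
s = 225056 (s = 2 - (-396 - 1*224658) = 2 - (-396 - 224658) = 2 - 1*(-225054) = 2 + 225054 = 225056)
P = 6800 + 4*sqrt(10) (P = 4*sqrt(10) - 272*(-25) = 4*sqrt(10) + 6800 = 6800 + 4*sqrt(10) ≈ 6812.6)
(P - 383951)*(-246710 + s) = ((6800 + 4*sqrt(10)) - 383951)*(-246710 + 225056) = (-377151 + 4*sqrt(10))*(-21654) = 8166827754 - 86616*sqrt(10)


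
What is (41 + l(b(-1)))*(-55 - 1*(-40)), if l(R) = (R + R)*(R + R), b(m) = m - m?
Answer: -615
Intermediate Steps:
b(m) = 0
l(R) = 4*R² (l(R) = (2*R)*(2*R) = 4*R²)
(41 + l(b(-1)))*(-55 - 1*(-40)) = (41 + 4*0²)*(-55 - 1*(-40)) = (41 + 4*0)*(-55 + 40) = (41 + 0)*(-15) = 41*(-15) = -615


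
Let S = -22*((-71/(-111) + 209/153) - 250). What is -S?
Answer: -30885712/5661 ≈ -5455.9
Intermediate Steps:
S = 30885712/5661 (S = -22*((-71*(-1/111) + 209*(1/153)) - 250) = -22*((71/111 + 209/153) - 250) = -22*(11354/5661 - 250) = -22*(-1403896/5661) = 30885712/5661 ≈ 5455.9)
-S = -1*30885712/5661 = -30885712/5661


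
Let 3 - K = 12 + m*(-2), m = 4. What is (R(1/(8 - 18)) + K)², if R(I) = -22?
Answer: 529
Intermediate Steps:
K = -1 (K = 3 - (12 + 4*(-2)) = 3 - (12 - 8) = 3 - 1*4 = 3 - 4 = -1)
(R(1/(8 - 18)) + K)² = (-22 - 1)² = (-23)² = 529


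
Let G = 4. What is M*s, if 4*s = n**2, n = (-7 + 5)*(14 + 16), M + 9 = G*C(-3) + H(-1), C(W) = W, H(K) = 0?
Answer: -18900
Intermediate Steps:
M = -21 (M = -9 + (4*(-3) + 0) = -9 + (-12 + 0) = -9 - 12 = -21)
n = -60 (n = -2*30 = -60)
s = 900 (s = (1/4)*(-60)**2 = (1/4)*3600 = 900)
M*s = -21*900 = -18900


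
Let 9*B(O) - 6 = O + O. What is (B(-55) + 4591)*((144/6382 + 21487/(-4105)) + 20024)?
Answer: 2161538874414709/23578299 ≈ 9.1675e+7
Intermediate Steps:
B(O) = 2/3 + 2*O/9 (B(O) = 2/3 + (O + O)/9 = 2/3 + (2*O)/9 = 2/3 + 2*O/9)
(B(-55) + 4591)*((144/6382 + 21487/(-4105)) + 20024) = ((2/3 + (2/9)*(-55)) + 4591)*((144/6382 + 21487/(-4105)) + 20024) = ((2/3 - 110/9) + 4591)*((144*(1/6382) + 21487*(-1/4105)) + 20024) = (-104/9 + 4591)*((72/3191 - 21487/4105) + 20024) = 41215*(-68269457/13099055 + 20024)/9 = (41215/9)*(262227207863/13099055) = 2161538874414709/23578299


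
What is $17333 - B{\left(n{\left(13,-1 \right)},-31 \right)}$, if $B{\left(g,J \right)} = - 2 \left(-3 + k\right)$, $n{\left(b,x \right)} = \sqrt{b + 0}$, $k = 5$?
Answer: $17337$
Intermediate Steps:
$n{\left(b,x \right)} = \sqrt{b}$
$B{\left(g,J \right)} = -4$ ($B{\left(g,J \right)} = - 2 \left(-3 + 5\right) = \left(-2\right) 2 = -4$)
$17333 - B{\left(n{\left(13,-1 \right)},-31 \right)} = 17333 - -4 = 17333 + 4 = 17337$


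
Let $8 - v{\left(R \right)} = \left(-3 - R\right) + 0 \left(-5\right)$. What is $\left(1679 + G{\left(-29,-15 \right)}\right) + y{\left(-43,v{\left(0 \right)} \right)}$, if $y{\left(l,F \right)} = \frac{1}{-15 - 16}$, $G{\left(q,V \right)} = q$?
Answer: $\frac{51149}{31} \approx 1650.0$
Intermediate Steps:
$v{\left(R \right)} = 11 + R$ ($v{\left(R \right)} = 8 - \left(\left(-3 - R\right) + 0 \left(-5\right)\right) = 8 - \left(\left(-3 - R\right) + 0\right) = 8 - \left(-3 - R\right) = 8 + \left(3 + R\right) = 11 + R$)
$y{\left(l,F \right)} = - \frac{1}{31}$ ($y{\left(l,F \right)} = \frac{1}{-31} = - \frac{1}{31}$)
$\left(1679 + G{\left(-29,-15 \right)}\right) + y{\left(-43,v{\left(0 \right)} \right)} = \left(1679 - 29\right) - \frac{1}{31} = 1650 - \frac{1}{31} = \frac{51149}{31}$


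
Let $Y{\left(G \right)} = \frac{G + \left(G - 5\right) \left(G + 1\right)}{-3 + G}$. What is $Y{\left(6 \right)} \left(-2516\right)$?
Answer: $- \frac{32708}{3} \approx -10903.0$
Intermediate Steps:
$Y{\left(G \right)} = \frac{G + \left(1 + G\right) \left(-5 + G\right)}{-3 + G}$ ($Y{\left(G \right)} = \frac{G + \left(-5 + G\right) \left(1 + G\right)}{-3 + G} = \frac{G + \left(1 + G\right) \left(-5 + G\right)}{-3 + G}$)
$Y{\left(6 \right)} \left(-2516\right) = \frac{-5 + 6^{2} - 18}{-3 + 6} \left(-2516\right) = \frac{-5 + 36 - 18}{3} \left(-2516\right) = \frac{1}{3} \cdot 13 \left(-2516\right) = \frac{13}{3} \left(-2516\right) = - \frac{32708}{3}$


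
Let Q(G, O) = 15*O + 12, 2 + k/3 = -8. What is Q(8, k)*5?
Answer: -2190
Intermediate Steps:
k = -30 (k = -6 + 3*(-8) = -6 - 24 = -30)
Q(G, O) = 12 + 15*O
Q(8, k)*5 = (12 + 15*(-30))*5 = (12 - 450)*5 = -438*5 = -2190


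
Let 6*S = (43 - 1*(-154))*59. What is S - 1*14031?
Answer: -72563/6 ≈ -12094.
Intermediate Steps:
S = 11623/6 (S = ((43 - 1*(-154))*59)/6 = ((43 + 154)*59)/6 = (197*59)/6 = (⅙)*11623 = 11623/6 ≈ 1937.2)
S - 1*14031 = 11623/6 - 1*14031 = 11623/6 - 14031 = -72563/6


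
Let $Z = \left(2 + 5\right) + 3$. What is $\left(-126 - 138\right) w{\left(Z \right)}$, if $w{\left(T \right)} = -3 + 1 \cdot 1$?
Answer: $528$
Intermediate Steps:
$Z = 10$ ($Z = 7 + 3 = 10$)
$w{\left(T \right)} = -2$ ($w{\left(T \right)} = -3 + 1 = -2$)
$\left(-126 - 138\right) w{\left(Z \right)} = \left(-126 - 138\right) \left(-2\right) = \left(-264\right) \left(-2\right) = 528$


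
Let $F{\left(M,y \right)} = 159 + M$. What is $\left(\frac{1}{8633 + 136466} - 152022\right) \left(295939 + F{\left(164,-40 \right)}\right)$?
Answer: $- \frac{6535018351318374}{145099} \approx -4.5038 \cdot 10^{10}$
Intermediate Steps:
$\left(\frac{1}{8633 + 136466} - 152022\right) \left(295939 + F{\left(164,-40 \right)}\right) = \left(\frac{1}{8633 + 136466} - 152022\right) \left(295939 + \left(159 + 164\right)\right) = \left(\frac{1}{145099} - 152022\right) \left(295939 + 323\right) = \left(\frac{1}{145099} - 152022\right) 296262 = \left(- \frac{22058240177}{145099}\right) 296262 = - \frac{6535018351318374}{145099}$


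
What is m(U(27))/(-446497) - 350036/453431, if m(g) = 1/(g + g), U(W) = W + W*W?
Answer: -236310516578135/306112838784984 ≈ -0.77197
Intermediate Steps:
U(W) = W + W**2
m(g) = 1/(2*g)
m(U(27))/(-446497) - 350036/453431 = (1/(2*((27*(1 + 27)))))/(-446497) - 350036/453431 = (1/(2*((27*28))))*(-1/446497) - 350036*1/453431 = ((1/2)/756)*(-1/446497) - 350036/453431 = ((1/2)*(1/756))*(-1/446497) - 350036/453431 = (1/1512)*(-1/446497) - 350036/453431 = -1/675103464 - 350036/453431 = -236310516578135/306112838784984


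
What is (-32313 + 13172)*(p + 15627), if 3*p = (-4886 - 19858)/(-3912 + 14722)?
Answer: -1616645242351/5405 ≈ -2.9910e+8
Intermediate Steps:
p = -4124/5405 (p = ((-4886 - 19858)/(-3912 + 14722))/3 = (-24744/10810)/3 = (-24744*1/10810)/3 = (⅓)*(-12372/5405) = -4124/5405 ≈ -0.76300)
(-32313 + 13172)*(p + 15627) = (-32313 + 13172)*(-4124/5405 + 15627) = -19141*84459811/5405 = -1616645242351/5405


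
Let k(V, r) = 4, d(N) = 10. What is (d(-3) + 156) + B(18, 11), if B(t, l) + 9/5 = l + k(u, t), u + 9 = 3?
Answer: 896/5 ≈ 179.20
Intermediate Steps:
u = -6 (u = -9 + 3 = -6)
B(t, l) = 11/5 + l (B(t, l) = -9/5 + (l + 4) = -9/5 + (4 + l) = 11/5 + l)
(d(-3) + 156) + B(18, 11) = (10 + 156) + (11/5 + 11) = 166 + 66/5 = 896/5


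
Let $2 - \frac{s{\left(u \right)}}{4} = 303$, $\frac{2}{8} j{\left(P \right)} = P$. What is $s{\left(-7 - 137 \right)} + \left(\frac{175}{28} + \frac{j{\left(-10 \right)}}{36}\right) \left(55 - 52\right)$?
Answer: $- \frac{14263}{12} \approx -1188.6$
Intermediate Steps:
$j{\left(P \right)} = 4 P$
$s{\left(u \right)} = -1204$ ($s{\left(u \right)} = 8 - 1212 = -1204$)
$s{\left(-7 - 137 \right)} + \left(\frac{175}{28} + \frac{j{\left(-10 \right)}}{36}\right) \left(55 - 52\right) = -1204 + \left(\frac{175}{28} + \frac{4 \left(-10\right)}{36}\right) \left(55 - 52\right) = -1204 + \left(175 \cdot \frac{1}{28} - \frac{10}{9}\right) 3 = -1204 + \left(\frac{25}{4} - \frac{10}{9}\right) 3 = -1204 + \frac{185}{36} \cdot 3 = -1204 + \frac{185}{12} = - \frac{14263}{12}$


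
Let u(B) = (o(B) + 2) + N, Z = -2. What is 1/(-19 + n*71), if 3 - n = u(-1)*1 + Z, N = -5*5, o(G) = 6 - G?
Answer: 1/1472 ≈ 0.00067935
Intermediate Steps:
N = -25
u(B) = -17 - B (u(B) = ((6 - B) + 2) - 25 = (8 - B) - 25 = -17 - B)
n = 21 (n = 3 - ((-17 - 1*(-1))*1 - 2) = 3 - ((-17 + 1)*1 - 2) = 3 - (-16*1 - 2) = 3 - (-16 - 2) = 3 - 1*(-18) = 3 + 18 = 21)
1/(-19 + n*71) = 1/(-19 + 21*71) = 1/(-19 + 1491) = 1/1472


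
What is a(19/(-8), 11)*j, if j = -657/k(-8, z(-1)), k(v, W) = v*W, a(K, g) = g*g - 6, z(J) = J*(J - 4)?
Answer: 15111/8 ≈ 1888.9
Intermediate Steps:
z(J) = J*(-4 + J)
a(K, g) = -6 + g**2 (a(K, g) = g**2 - 6 = -6 + g**2)
k(v, W) = W*v
j = 657/40 (j = -657*1/(8*(-4 - 1)) = -657/(-1*(-5)*(-8)) = -657/(5*(-8)) = -657/(-40) = -657*(-1/40) = 657/40 ≈ 16.425)
a(19/(-8), 11)*j = (-6 + 11**2)*(657/40) = (-6 + 121)*(657/40) = 115*(657/40) = 15111/8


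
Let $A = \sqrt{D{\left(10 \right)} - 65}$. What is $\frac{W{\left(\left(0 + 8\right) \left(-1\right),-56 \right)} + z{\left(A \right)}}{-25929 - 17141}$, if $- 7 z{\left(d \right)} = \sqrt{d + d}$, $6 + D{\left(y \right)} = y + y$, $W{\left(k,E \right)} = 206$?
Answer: $- \frac{103}{21535} + \frac{\sqrt[4]{51} \left(1 + i\right)}{301490} \approx -0.004774 + 8.8638 \cdot 10^{-6} i$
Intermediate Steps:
$D{\left(y \right)} = -6 + 2 y$ ($D{\left(y \right)} = -6 + \left(y + y\right) = -6 + 2 y$)
$A = i \sqrt{51}$ ($A = \sqrt{\left(-6 + 2 \cdot 10\right) - 65} = \sqrt{\left(-6 + 20\right) - 65} = \sqrt{14 - 65} = \sqrt{-51} = i \sqrt{51} \approx 7.1414 i$)
$z{\left(d \right)} = - \frac{\sqrt{2} \sqrt{d}}{7}$ ($z{\left(d \right)} = - \frac{\sqrt{d + d}}{7} = - \frac{\sqrt{2 d}}{7} = - \frac{\sqrt{2} \sqrt{d}}{7}$)
$\frac{W{\left(\left(0 + 8\right) \left(-1\right),-56 \right)} + z{\left(A \right)}}{-25929 - 17141} = \frac{206 - \frac{\sqrt{2} \sqrt{i \sqrt{51}}}{7}}{-25929 - 17141} = \frac{206 - \frac{\sqrt{2} \sqrt[4]{51} \sqrt{i}}{7}}{-43070} = \left(206 - \frac{\sqrt{2} \sqrt[4]{51} \sqrt{i}}{7}\right) \left(- \frac{1}{43070}\right) = - \frac{103}{21535} + \frac{\sqrt{2} \sqrt[4]{51} \sqrt{i}}{301490}$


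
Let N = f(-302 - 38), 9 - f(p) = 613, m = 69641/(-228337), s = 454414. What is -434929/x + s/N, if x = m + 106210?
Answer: -5540125727818749/7323984144958 ≈ -756.44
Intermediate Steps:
m = -69641/228337 (m = 69641*(-1/228337) = -69641/228337 ≈ -0.30499)
x = 24251603129/228337 (x = -69641/228337 + 106210 = 24251603129/228337 ≈ 1.0621e+5)
f(p) = -604 (f(p) = 9 - 1*613 = 9 - 613 = -604)
N = -604
-434929/x + s/N = -434929/24251603129/228337 + 454414/(-604) = -434929*228337/24251603129 + 454414*(-1/604) = -99310383073/24251603129 - 227207/302 = -5540125727818749/7323984144958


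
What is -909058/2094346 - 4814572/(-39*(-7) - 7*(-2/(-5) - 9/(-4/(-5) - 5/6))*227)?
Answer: 3461798868479/321177383657 ≈ 10.778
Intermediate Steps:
-909058/2094346 - 4814572/(-39*(-7) - 7*(-2/(-5) - 9/(-4/(-5) - 5/6))*227) = -909058*1/2094346 - 4814572/(273 - 7*(-2*(-⅕) - 9/(-4*(-⅕) - 5*⅙))*227) = -454529/1047173 - 4814572/(273 - 7*(⅖ - 9/(⅘ - ⅚))*227) = -454529/1047173 - 4814572/(273 - 7*(⅖ - 9/(-1/30))*227) = -454529/1047173 - 4814572/(273 - 7*(⅖ - 9*(-30))*227) = -454529/1047173 - 4814572/(273 - 7*(⅖ + 270)*227) = -454529/1047173 - 4814572/(273 - 7*1352/5*227) = -454529/1047173 - 4814572/(273 - 9464/5*227) = -454529/1047173 - 4814572/(273 - 2148328/5) = -454529/1047173 - 4814572/(-2146963/5) = -454529/1047173 - 4814572*(-5/2146963) = -454529/1047173 + 3438980/306709 = 3461798868479/321177383657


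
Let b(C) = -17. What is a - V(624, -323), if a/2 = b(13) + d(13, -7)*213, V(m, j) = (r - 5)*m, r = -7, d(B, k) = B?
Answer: 12992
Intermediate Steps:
V(m, j) = -12*m (V(m, j) = (-7 - 5)*m = -12*m)
a = 5504 (a = 2*(-17 + 13*213) = 2*(-17 + 2769) = 2*2752 = 5504)
a - V(624, -323) = 5504 - (-12)*624 = 5504 - 1*(-7488) = 5504 + 7488 = 12992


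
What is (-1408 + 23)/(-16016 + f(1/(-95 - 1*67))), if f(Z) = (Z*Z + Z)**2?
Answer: 190783067472/2206196102131 ≈ 0.086476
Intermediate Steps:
f(Z) = (Z + Z**2)**2 (f(Z) = (Z**2 + Z)**2 = (Z + Z**2)**2)
(-1408 + 23)/(-16016 + f(1/(-95 - 1*67))) = (-1408 + 23)/(-16016 + (1/(-95 - 1*67))**2*(1 + 1/(-95 - 1*67))**2) = -1385/(-16016 + (1/(-95 - 67))**2*(1 + 1/(-95 - 67))**2) = -1385/(-16016 + (1/(-162))**2*(1 + 1/(-162))**2) = -1385/(-16016 + (-1/162)**2*(1 - 1/162)**2) = -1385/(-16016 + (161/162)**2/26244) = -1385/(-16016 + (1/26244)*(25921/26244)) = -1385/(-16016 + 25921/688747536) = -1385/(-11030980510655/688747536) = -1385*(-688747536/11030980510655) = 190783067472/2206196102131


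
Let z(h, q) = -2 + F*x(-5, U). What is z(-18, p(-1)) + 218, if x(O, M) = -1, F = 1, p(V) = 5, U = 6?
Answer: 215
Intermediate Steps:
z(h, q) = -3 (z(h, q) = -2 + 1*(-1) = -2 - 1 = -3)
z(-18, p(-1)) + 218 = -3 + 218 = 215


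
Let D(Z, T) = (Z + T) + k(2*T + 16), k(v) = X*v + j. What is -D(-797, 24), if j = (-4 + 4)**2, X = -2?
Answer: 901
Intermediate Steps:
j = 0 (j = 0**2 = 0)
k(v) = -2*v (k(v) = -2*v + 0 = -2*v)
D(Z, T) = -32 + Z - 3*T (D(Z, T) = (Z + T) - 2*(2*T + 16) = (T + Z) - 2*(16 + 2*T) = (T + Z) + (-32 - 4*T) = -32 + Z - 3*T)
-D(-797, 24) = -(-32 - 797 - 3*24) = -(-32 - 797 - 72) = -1*(-901) = 901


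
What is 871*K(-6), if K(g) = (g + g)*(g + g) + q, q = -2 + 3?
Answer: 126295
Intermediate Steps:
q = 1
K(g) = 1 + 4*g² (K(g) = (g + g)*(g + g) + 1 = (2*g)*(2*g) + 1 = 4*g² + 1 = 1 + 4*g²)
871*K(-6) = 871*(1 + 4*(-6)²) = 871*(1 + 4*36) = 871*(1 + 144) = 871*145 = 126295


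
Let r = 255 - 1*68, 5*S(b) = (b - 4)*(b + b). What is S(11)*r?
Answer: 28798/5 ≈ 5759.6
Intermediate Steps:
S(b) = 2*b*(-4 + b)/5 (S(b) = ((b - 4)*(b + b))/5 = ((-4 + b)*(2*b))/5 = (2*b*(-4 + b))/5 = 2*b*(-4 + b)/5)
r = 187 (r = 255 - 68 = 187)
S(11)*r = ((⅖)*11*(-4 + 11))*187 = ((⅖)*11*7)*187 = (154/5)*187 = 28798/5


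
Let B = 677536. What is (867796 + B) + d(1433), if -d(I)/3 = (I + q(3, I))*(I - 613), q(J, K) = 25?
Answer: -2041348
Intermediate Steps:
d(I) = -3*(-613 + I)*(25 + I) (d(I) = -3*(I + 25)*(I - 613) = -3*(25 + I)*(-613 + I) = -3*(-613 + I)*(25 + I))
(867796 + B) + d(1433) = (867796 + 677536) + (45975 - 3*1433**2 + 1764*1433) = 1545332 + (45975 - 3*2053489 + 2527812) = 1545332 + (45975 - 6160467 + 2527812) = 1545332 - 3586680 = -2041348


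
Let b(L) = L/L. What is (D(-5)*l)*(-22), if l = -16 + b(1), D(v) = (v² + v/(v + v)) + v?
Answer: 6765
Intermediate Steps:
b(L) = 1
D(v) = ½ + v + v² (D(v) = (v² + v/((2*v))) + v = (v² + (1/(2*v))*v) + v = (v² + ½) + v = (½ + v²) + v = ½ + v + v²)
l = -15 (l = -16 + 1 = -15)
(D(-5)*l)*(-22) = ((½ - 5 + (-5)²)*(-15))*(-22) = ((½ - 5 + 25)*(-15))*(-22) = ((41/2)*(-15))*(-22) = -615/2*(-22) = 6765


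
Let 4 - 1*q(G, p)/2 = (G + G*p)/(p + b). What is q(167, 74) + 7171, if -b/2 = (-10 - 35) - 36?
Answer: 834597/118 ≈ 7072.9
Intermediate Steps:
b = 162 (b = -2*((-10 - 35) - 36) = -2*(-45 - 36) = -2*(-81) = 162)
q(G, p) = 8 - 2*(G + G*p)/(162 + p) (q(G, p) = 8 - 2*(G + G*p)/(p + 162) = 8 - 2*(G + G*p)/(162 + p))
q(167, 74) + 7171 = 2*(648 - 1*167 + 4*74 - 1*167*74)/(162 + 74) + 7171 = 2*(648 - 167 + 296 - 12358)/236 + 7171 = 2*(1/236)*(-11581) + 7171 = -11581/118 + 7171 = 834597/118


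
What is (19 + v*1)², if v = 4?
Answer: 529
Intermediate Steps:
(19 + v*1)² = (19 + 4*1)² = (19 + 4)² = 23² = 529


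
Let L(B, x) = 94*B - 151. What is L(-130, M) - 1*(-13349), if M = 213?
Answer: 978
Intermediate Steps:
L(B, x) = -151 + 94*B
L(-130, M) - 1*(-13349) = (-151 + 94*(-130)) - 1*(-13349) = (-151 - 12220) + 13349 = -12371 + 13349 = 978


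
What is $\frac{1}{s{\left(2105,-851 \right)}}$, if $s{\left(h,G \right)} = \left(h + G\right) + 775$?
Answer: $\frac{1}{2029} \approx 0.00049285$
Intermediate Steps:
$s{\left(h,G \right)} = 775 + G + h$ ($s{\left(h,G \right)} = \left(G + h\right) + 775 = 775 + G + h$)
$\frac{1}{s{\left(2105,-851 \right)}} = \frac{1}{775 - 851 + 2105} = \frac{1}{2029}$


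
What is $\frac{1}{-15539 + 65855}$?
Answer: $\frac{1}{50316} \approx 1.9874 \cdot 10^{-5}$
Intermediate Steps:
$\frac{1}{-15539 + 65855} = \frac{1}{50316}$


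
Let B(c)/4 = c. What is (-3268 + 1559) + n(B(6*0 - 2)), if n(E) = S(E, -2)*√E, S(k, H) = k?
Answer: -1709 - 16*I*√2 ≈ -1709.0 - 22.627*I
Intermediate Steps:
B(c) = 4*c
n(E) = E^(3/2) (n(E) = E*√E = E^(3/2))
(-3268 + 1559) + n(B(6*0 - 2)) = (-3268 + 1559) + (4*(6*0 - 2))^(3/2) = -1709 + (4*(0 - 2))^(3/2) = -1709 + (4*(-2))^(3/2) = -1709 + (-8)^(3/2) = -1709 - 16*I*√2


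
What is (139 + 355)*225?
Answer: 111150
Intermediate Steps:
(139 + 355)*225 = 494*225 = 111150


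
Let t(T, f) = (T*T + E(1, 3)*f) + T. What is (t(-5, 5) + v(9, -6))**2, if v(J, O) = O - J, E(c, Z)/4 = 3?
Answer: 4225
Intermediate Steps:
E(c, Z) = 12 (E(c, Z) = 4*3 = 12)
t(T, f) = T + T**2 + 12*f (t(T, f) = (T*T + 12*f) + T = (T**2 + 12*f) + T = T + T**2 + 12*f)
(t(-5, 5) + v(9, -6))**2 = ((-5 + (-5)**2 + 12*5) + (-6 - 1*9))**2 = ((-5 + 25 + 60) + (-6 - 9))**2 = (80 - 15)**2 = 65**2 = 4225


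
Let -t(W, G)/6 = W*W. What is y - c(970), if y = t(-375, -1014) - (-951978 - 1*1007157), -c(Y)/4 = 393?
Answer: 1116957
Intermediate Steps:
t(W, G) = -6*W² (t(W, G) = -6*W*W = -6*W²)
c(Y) = -1572 (c(Y) = -4*393 = -1572)
y = 1115385 (y = -6*(-375)² - (-951978 - 1*1007157) = -6*140625 - (-951978 - 1007157) = -843750 - 1*(-1959135) = -843750 + 1959135 = 1115385)
y - c(970) = 1115385 - 1*(-1572) = 1115385 + 1572 = 1116957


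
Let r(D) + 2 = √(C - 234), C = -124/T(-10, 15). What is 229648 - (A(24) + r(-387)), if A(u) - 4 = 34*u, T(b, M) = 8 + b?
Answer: 228830 - 2*I*√43 ≈ 2.2883e+5 - 13.115*I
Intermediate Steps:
A(u) = 4 + 34*u
C = 62 (C = -124/(8 - 10) = -124/(-2) = -124*(-½) = 62)
r(D) = -2 + 2*I*√43 (r(D) = -2 + √(62 - 234) = -2 + √(-172) = -2 + 2*I*√43)
229648 - (A(24) + r(-387)) = 229648 - ((4 + 34*24) + (-2 + 2*I*√43)) = 229648 - ((4 + 816) + (-2 + 2*I*√43)) = 229648 - (820 + (-2 + 2*I*√43)) = 229648 - (818 + 2*I*√43) = 229648 + (-818 - 2*I*√43) = 228830 - 2*I*√43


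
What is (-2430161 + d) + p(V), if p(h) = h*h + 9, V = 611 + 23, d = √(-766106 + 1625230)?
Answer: -2028196 + 2*√214781 ≈ -2.0273e+6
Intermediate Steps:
d = 2*√214781 (d = √859124 = 2*√214781 ≈ 926.89)
V = 634
p(h) = 9 + h² (p(h) = h² + 9 = 9 + h²)
(-2430161 + d) + p(V) = (-2430161 + 2*√214781) + (9 + 634²) = (-2430161 + 2*√214781) + (9 + 401956) = (-2430161 + 2*√214781) + 401965 = -2028196 + 2*√214781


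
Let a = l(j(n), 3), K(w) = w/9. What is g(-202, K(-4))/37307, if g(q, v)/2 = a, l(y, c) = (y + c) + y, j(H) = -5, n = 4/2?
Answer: -14/37307 ≈ -0.00037526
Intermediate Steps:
n = 2 (n = 4*(½) = 2)
K(w) = w/9 (K(w) = w*(⅑) = w/9)
l(y, c) = c + 2*y (l(y, c) = (c + y) + y = c + 2*y)
a = -7 (a = 3 + 2*(-5) = 3 - 10 = -7)
g(q, v) = -14 (g(q, v) = 2*(-7) = -14)
g(-202, K(-4))/37307 = -14/37307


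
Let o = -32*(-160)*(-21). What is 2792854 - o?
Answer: 2900374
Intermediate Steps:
o = -107520 (o = 5120*(-21) = -107520)
2792854 - o = 2792854 - 1*(-107520) = 2792854 + 107520 = 2900374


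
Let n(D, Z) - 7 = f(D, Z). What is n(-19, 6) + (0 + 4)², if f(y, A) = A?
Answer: 29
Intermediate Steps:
n(D, Z) = 7 + Z
n(-19, 6) + (0 + 4)² = (7 + 6) + (0 + 4)² = 13 + 4² = 13 + 16 = 29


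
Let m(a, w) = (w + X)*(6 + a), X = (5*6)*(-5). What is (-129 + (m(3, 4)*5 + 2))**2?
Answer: 44849809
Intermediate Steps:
X = -150 (X = 30*(-5) = -150)
m(a, w) = (-150 + w)*(6 + a) (m(a, w) = (w - 150)*(6 + a) = (-150 + w)*(6 + a))
(-129 + (m(3, 4)*5 + 2))**2 = (-129 + ((-900 - 150*3 + 6*4 + 3*4)*5 + 2))**2 = (-129 + ((-900 - 450 + 24 + 12)*5 + 2))**2 = (-129 + (-1314*5 + 2))**2 = (-129 + (-6570 + 2))**2 = (-129 - 6568)**2 = (-6697)**2 = 44849809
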